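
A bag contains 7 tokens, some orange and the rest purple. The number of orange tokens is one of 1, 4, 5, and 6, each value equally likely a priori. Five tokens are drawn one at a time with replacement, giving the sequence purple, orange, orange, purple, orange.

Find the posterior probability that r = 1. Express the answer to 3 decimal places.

0.027

The likelihood of the observed sequence under each hypothesis: P(data | r = 1) = (6/7)(1/7)(1/7)(6/7)(1/7) = 0.002142; P(data | r = 4) = (3/7)(4/7)(4/7)(3/7)(4/7) = 0.034271; P(data | r = 5) = (2/7)(5/7)(5/7)(2/7)(5/7) = 0.02975; P(data | r = 6) = (1/7)(6/7)(6/7)(1/7)(6/7) = 0.012852.
The prior-weighted likelihoods are 1/4 · 0.002142 = 0.00053549, 1/4 · 0.034271 = 0.0085679, 1/4 · 0.02975 = 0.0074374, 1/4 · 0.012852 = 0.0032129; these sum to 0.019754.
So P(r = 1 | data) = (0.00053549) / (0.019754) = 0.027108.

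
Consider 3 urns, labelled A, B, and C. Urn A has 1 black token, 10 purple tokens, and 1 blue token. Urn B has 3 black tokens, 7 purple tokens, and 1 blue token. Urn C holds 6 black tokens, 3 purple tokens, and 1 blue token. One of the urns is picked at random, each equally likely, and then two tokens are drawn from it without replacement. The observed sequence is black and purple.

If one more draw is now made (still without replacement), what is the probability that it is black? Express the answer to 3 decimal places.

0.359

The likelihood of the observed sequence under each hypothesis: P(data | urn A) = (1/12)(10/11) = 5/66; P(data | urn B) = (3/11)(7/10) = 21/110; P(data | urn C) = (6/10)(3/9) = 1/5.
Multiplying each by its prior: 1/3 · 5/66 = 5/198, 1/3 · 21/110 = 7/110, 1/3 · 1/5 = 1/15; these sum to 7/45.
Dividing through by the total gives posterior P(urn A | data) = 25/154, P(urn B | data) = 9/22, P(urn C | data) = 3/7.
Averaging over the posterior, P(black next | data) = (0)(25/154) + (2/9)(9/22) + (5/8)(3/7) = 221/616.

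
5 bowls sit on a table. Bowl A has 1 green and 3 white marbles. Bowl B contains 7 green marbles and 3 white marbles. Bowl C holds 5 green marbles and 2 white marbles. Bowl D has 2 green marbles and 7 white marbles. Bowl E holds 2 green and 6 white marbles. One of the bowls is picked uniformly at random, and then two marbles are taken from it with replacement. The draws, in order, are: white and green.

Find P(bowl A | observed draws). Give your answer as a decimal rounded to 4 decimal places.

For each hypothesis, P(data | H) works out to: P(data | bowl A) = (3/4)(1/4) = 0.1875; P(data | bowl B) = (3/10)(7/10) = 0.21; P(data | bowl C) = (2/7)(5/7) = 0.20408; P(data | bowl D) = (7/9)(2/9) = 0.17284; P(data | bowl E) = (6/8)(2/8) = 0.1875.
Multiplying each by its prior: 1/5 · 0.1875 = 0.0375, 1/5 · 0.21 = 0.042, 1/5 · 0.20408 = 0.040816, 1/5 · 0.17284 = 0.034568, 1/5 · 0.1875 = 0.0375; summing to 0.19238.
Hence P(bowl A | data) = (0.0375) / (0.19238) = 0.19492.

0.1949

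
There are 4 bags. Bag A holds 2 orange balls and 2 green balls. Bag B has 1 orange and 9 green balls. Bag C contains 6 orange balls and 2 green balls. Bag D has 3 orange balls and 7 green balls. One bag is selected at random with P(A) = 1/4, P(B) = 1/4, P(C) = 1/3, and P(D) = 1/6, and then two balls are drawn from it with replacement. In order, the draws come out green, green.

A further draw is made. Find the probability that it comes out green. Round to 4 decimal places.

0.7507

Compute the likelihood of the observed sequence for each case: P(data | bag A) = (2/4)(2/4) = 1/4; P(data | bag B) = (9/10)(9/10) = 81/100; P(data | bag C) = (2/8)(2/8) = 1/16; P(data | bag D) = (7/10)(7/10) = 49/100.
The prior-weighted likelihoods are 1/4 · 1/4 = 1/16, 1/4 · 81/100 = 81/400, 1/3 · 1/16 = 1/48, 1/6 · 49/100 = 49/600; these sum to 147/400.
The posterior is then P(bag A | data) = 0.17007, P(bag B | data) = 0.55102, P(bag C | data) = 0.056689, P(bag D | data) = 0.22222.
Averaging over the posterior, P(green next | data) = (1/2)(0.17007) + (9/10)(0.55102) + (1/4)(0.056689) + (7/10)(0.22222) = 0.75068.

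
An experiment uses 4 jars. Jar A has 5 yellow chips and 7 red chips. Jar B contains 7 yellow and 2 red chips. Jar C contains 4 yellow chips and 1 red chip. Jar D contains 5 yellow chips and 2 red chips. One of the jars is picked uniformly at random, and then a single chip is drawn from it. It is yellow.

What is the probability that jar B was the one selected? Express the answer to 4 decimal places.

Under each hypothesis, the probability of this draw is: P(data | jar A) = (5/12) = 0.41667; P(data | jar B) = (7/9) = 0.77778; P(data | jar C) = (4/5) = 0.8; P(data | jar D) = (5/7) = 0.71429.
Multiplying each by its prior: 1/4 · 0.41667 = 0.10417, 1/4 · 0.77778 = 0.19444, 1/4 · 0.8 = 0.2, 1/4 · 0.71429 = 0.17857; summing to 0.67718.
Hence P(jar B | data) = (0.19444) / (0.67718) = 0.28714.

0.2871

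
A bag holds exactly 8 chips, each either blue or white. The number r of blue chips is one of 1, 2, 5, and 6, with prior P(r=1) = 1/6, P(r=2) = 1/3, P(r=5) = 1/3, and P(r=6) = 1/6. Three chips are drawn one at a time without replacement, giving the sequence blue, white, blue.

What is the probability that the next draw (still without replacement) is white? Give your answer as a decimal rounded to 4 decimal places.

0.4118

Under each hypothesis, the probability of the observed sequence is: P(data | r = 1) = (1/8)(7/7)(0/6) = 0; P(data | r = 2) = (2/8)(6/7)(1/6) = 1/28; P(data | r = 5) = (5/8)(3/7)(4/6) = 5/28; P(data | r = 6) = (6/8)(2/7)(5/6) = 5/28.
Weighting by the prior gives 1/6 · 0 = 0, 1/3 · 1/28 = 1/84, 1/3 · 5/28 = 5/84, 1/6 · 5/28 = 5/168; summing to 17/168.
The posterior is then P(r = 1 | data) = 0, P(r = 2 | data) = 2/17, P(r = 5 | data) = 10/17, P(r = 6 | data) = 5/17.
Averaging over the posterior, P(white next | data) = (1)(2/17) + (2/5)(10/17) + (1/5)(5/17) = 7/17.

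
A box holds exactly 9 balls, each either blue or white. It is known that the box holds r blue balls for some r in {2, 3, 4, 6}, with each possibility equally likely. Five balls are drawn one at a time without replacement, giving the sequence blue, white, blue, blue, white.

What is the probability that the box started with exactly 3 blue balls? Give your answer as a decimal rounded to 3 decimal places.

0.130

For each hypothesis, P(data | H) works out to: P(data | r = 2) = (2/9)(7/8)(1/7)(0/6) = 0; P(data | r = 3) = (3/9)(6/8)(2/7)(1/6)(5/5) = 0.011905; P(data | r = 4) = (4/9)(5/8)(3/7)(2/6)(4/5) = 0.031746; P(data | r = 6) = (6/9)(3/8)(5/7)(4/6)(2/5) = 0.047619.
The prior-weighted likelihoods are 1/4 · 0 = 0, 1/4 · 0.011905 = 0.0029762, 1/4 · 0.031746 = 0.0079365, 1/4 · 0.047619 = 0.011905; summing to 0.022817.
By Bayes' rule, P(r = 3 | data) = (0.0029762) / (0.022817) = 0.13043.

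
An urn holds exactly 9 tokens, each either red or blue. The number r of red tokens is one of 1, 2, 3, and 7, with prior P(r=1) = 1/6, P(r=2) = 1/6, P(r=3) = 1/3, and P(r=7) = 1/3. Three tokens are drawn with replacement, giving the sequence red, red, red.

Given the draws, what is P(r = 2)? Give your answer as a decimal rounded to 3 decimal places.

0.011

Compute the likelihood of the observed sequence for each case: P(data | r = 1) = (1/9)(1/9)(1/9) = 0.0013717; P(data | r = 2) = (2/9)(2/9)(2/9) = 0.010974; P(data | r = 3) = (3/9)(3/9)(3/9) = 0.037037; P(data | r = 7) = (7/9)(7/9)(7/9) = 0.47051.
The prior-weighted likelihoods are 1/6 · 0.0013717 = 0.00022862, 1/6 · 0.010974 = 0.001829, 1/3 · 0.037037 = 0.012346, 1/3 · 0.47051 = 0.15684; summing to 0.17124.
Therefore the posterior P(r = 2 | data) = (0.001829) / (0.17124) = 0.010681.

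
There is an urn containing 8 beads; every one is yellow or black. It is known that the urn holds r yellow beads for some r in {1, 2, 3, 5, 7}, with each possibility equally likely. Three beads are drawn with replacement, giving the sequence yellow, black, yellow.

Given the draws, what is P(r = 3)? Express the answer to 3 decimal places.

0.225

The likelihood of the observed sequence under each hypothesis: P(data | r = 1) = (1/8)(7/8)(1/8) = 0.013672; P(data | r = 2) = (2/8)(6/8)(2/8) = 0.046875; P(data | r = 3) = (3/8)(5/8)(3/8) = 0.087891; P(data | r = 5) = (5/8)(3/8)(5/8) = 0.14648; P(data | r = 7) = (7/8)(1/8)(7/8) = 0.095703.
The prior-weighted likelihoods are 1/5 · 0.013672 = 0.0027344, 1/5 · 0.046875 = 0.009375, 1/5 · 0.087891 = 0.017578, 1/5 · 0.14648 = 0.029297, 1/5 · 0.095703 = 0.019141; summing to 0.078125.
By Bayes' rule, P(r = 3 | data) = (0.017578) / (0.078125) = 0.225.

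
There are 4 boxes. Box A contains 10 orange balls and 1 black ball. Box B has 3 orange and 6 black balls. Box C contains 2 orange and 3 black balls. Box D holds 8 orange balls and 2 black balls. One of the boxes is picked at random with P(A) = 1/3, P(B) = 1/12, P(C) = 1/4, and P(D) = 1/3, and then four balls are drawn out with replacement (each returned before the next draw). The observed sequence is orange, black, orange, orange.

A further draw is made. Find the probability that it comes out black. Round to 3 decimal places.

Under each hypothesis, the probability of the observed sequence is: P(data | box A) = (10/11)(1/11)(10/11)(10/11) = 0.068301; P(data | box B) = (3/9)(6/9)(3/9)(3/9) = 0.024691; P(data | box C) = (2/5)(3/5)(2/5)(2/5) = 0.0384; P(data | box D) = (8/10)(2/10)(8/10)(8/10) = 0.1024.
Multiplying each by its prior: 1/3 · 0.068301 = 0.022767, 1/12 · 0.024691 = 0.0020576, 1/4 · 0.0384 = 0.0096, 1/3 · 0.1024 = 0.034133; summing to 0.068558.
Normalising, the posterior is P(box A | data) = 0.33209, P(box B | data) = 0.030013, P(box C | data) = 0.14003, P(box D | data) = 0.49787.
The predictive probability is P(black next | data) = (1/11)(0.33209) + (2/3)(0.030013) + (3/5)(0.14003) + (1/5)(0.49787) = 0.23379.

0.234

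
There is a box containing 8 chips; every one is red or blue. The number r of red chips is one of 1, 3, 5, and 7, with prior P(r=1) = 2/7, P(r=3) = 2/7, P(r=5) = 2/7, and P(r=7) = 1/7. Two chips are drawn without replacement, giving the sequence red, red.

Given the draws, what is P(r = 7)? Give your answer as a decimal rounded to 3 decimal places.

Compute the likelihood of the observed sequence for each case: P(data | r = 1) = (1/8)(0/7) = 0; P(data | r = 3) = (3/8)(2/7) = 3/28; P(data | r = 5) = (5/8)(4/7) = 5/14; P(data | r = 7) = (7/8)(6/7) = 3/4.
The prior-weighted likelihoods are 2/7 · 0 = 0, 2/7 · 3/28 = 3/98, 2/7 · 5/14 = 5/49, 1/7 · 3/4 = 3/28; with total 47/196.
By Bayes' rule, P(r = 7 | data) = (3/28) / (47/196) = 21/47.

0.447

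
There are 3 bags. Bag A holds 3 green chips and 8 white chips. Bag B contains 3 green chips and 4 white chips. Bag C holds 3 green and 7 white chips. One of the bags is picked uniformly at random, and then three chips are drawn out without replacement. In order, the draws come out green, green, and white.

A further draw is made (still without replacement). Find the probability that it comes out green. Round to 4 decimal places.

Under each hypothesis, the probability of the observed sequence is: P(data | bag A) = (3/11)(2/10)(8/9) = 0.048485; P(data | bag B) = (3/7)(2/6)(4/5) = 0.11429; P(data | bag C) = (3/10)(2/9)(7/8) = 0.058333.
The prior-weighted likelihoods are 1/3 · 0.048485 = 0.016162, 1/3 · 0.11429 = 0.038095, 1/3 · 0.058333 = 0.019444; with total 0.073701.
The posterior is then P(bag A | data) = 0.21929, P(bag B | data) = 0.51689, P(bag C | data) = 0.26383.
Averaging over the posterior, P(green next | data) = (1/8)(0.21929) + (1/4)(0.51689) + (1/7)(0.26383) = 0.19432.

0.1943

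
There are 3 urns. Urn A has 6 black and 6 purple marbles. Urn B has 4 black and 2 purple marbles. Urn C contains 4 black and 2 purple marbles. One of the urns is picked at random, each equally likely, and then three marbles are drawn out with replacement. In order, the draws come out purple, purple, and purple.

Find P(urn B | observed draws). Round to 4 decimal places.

Compute the likelihood of the observed sequence for each case: P(data | urn A) = (6/12)(6/12)(6/12) = 1/8; P(data | urn B) = (2/6)(2/6)(2/6) = 1/27; P(data | urn C) = (2/6)(2/6)(2/6) = 1/27.
Multiplying each by its prior: 1/3 · 1/8 = 1/24, 1/3 · 1/27 = 1/81, 1/3 · 1/27 = 1/81; these sum to 43/648.
By Bayes' rule, P(urn B | data) = (1/81) / (43/648) = 8/43.

0.1860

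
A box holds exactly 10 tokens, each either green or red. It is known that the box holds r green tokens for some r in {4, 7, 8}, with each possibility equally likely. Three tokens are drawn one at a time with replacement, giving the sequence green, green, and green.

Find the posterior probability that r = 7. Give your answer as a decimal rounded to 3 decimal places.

0.373

Compute the likelihood of the observed sequence for each case: P(data | r = 4) = (4/10)(4/10)(4/10) = 0.064; P(data | r = 7) = (7/10)(7/10)(7/10) = 0.343; P(data | r = 8) = (8/10)(8/10)(8/10) = 0.512.
Weighting by the prior gives 1/3 · 0.064 = 0.021333, 1/3 · 0.343 = 0.11433, 1/3 · 0.512 = 0.17067; summing to 0.30633.
Hence P(r = 7 | data) = (0.11433) / (0.30633) = 0.37323.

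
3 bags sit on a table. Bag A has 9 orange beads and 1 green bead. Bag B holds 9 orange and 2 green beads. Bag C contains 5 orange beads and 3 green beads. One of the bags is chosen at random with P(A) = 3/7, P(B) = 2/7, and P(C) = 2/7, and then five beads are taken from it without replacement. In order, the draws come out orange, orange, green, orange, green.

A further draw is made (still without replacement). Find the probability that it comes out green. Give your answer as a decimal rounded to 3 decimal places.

The likelihood of the observed sequence under each hypothesis: P(data | bag A) = (9/10)(8/9)(1/8)(7/7)(0/6) = 0; P(data | bag B) = (9/11)(8/10)(2/9)(7/8)(1/7) = 0.018182; P(data | bag C) = (5/8)(4/7)(3/6)(3/5)(2/4) = 0.053571.
Multiplying each by its prior: 3/7 · 0 = 0, 2/7 · 0.018182 = 0.0051948, 2/7 · 0.053571 = 0.015306; with total 0.020501.
Normalising, the posterior is P(bag A | data) = 0, P(bag B | data) = 0.25339, P(bag C | data) = 0.74661.
The predictive probability is P(green next | data) = (0)(0.25339) + (1/3)(0.74661) = 0.24887.

0.249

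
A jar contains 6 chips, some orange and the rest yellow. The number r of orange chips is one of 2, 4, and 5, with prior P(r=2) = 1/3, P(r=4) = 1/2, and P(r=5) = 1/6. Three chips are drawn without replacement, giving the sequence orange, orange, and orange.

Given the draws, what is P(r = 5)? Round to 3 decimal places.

Under each hypothesis, the probability of the observed sequence is: P(data | r = 2) = (2/6)(1/5)(0/4) = 0; P(data | r = 4) = (4/6)(3/5)(2/4) = 1/5; P(data | r = 5) = (5/6)(4/5)(3/4) = 1/2.
The prior-weighted likelihoods are 1/3 · 0 = 0, 1/2 · 1/5 = 1/10, 1/6 · 1/2 = 1/12; these sum to 11/60.
Hence P(r = 5 | data) = (1/12) / (11/60) = 5/11.

0.455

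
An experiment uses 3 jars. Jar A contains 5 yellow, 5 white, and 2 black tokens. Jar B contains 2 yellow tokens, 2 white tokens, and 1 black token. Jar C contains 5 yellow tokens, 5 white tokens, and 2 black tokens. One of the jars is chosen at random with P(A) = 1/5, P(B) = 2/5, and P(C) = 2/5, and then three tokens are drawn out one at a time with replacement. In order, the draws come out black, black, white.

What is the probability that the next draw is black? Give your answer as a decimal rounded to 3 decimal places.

The likelihood of the observed sequence under each hypothesis: P(data | jar A) = (2/12)(2/12)(5/12) = 0.011574; P(data | jar B) = (1/5)(1/5)(2/5) = 0.016; P(data | jar C) = (2/12)(2/12)(5/12) = 0.011574.
The prior-weighted likelihoods are 1/5 · 0.011574 = 0.0023148, 2/5 · 0.016 = 0.0064, 2/5 · 0.011574 = 0.0046296; summing to 0.013344.
Normalising, the posterior is P(jar A | data) = 0.17347, P(jar B | data) = 0.4796, P(jar C | data) = 0.34693.
The predictive probability is P(black next | data) = (1/6)(0.17347) + (1/5)(0.4796) + (1/6)(0.34693) = 0.18265.

0.183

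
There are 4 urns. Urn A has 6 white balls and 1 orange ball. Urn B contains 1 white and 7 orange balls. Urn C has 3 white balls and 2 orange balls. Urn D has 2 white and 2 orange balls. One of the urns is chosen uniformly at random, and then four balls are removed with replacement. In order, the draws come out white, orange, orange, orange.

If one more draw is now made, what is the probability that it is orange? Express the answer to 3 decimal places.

Under each hypothesis, the probability of the observed sequence is: P(data | urn A) = (6/7)(1/7)(1/7)(1/7) = 0.002499; P(data | urn B) = (1/8)(7/8)(7/8)(7/8) = 0.08374; P(data | urn C) = (3/5)(2/5)(2/5)(2/5) = 0.0384; P(data | urn D) = (2/4)(2/4)(2/4)(2/4) = 0.0625.
Weighting by the prior gives 1/4 · 0.002499 = 0.00062474, 1/4 · 0.08374 = 0.020935, 1/4 · 0.0384 = 0.0096, 1/4 · 0.0625 = 0.015625; these sum to 0.046785.
Dividing through by the total gives posterior P(urn A | data) = 0.013353, P(urn B | data) = 0.44748, P(urn C | data) = 0.20519, P(urn D | data) = 0.33398.
The predictive probability is P(orange next | data) = (1/7)(0.013353) + (7/8)(0.44748) + (2/5)(0.20519) + (1/2)(0.33398) = 0.64251.

0.643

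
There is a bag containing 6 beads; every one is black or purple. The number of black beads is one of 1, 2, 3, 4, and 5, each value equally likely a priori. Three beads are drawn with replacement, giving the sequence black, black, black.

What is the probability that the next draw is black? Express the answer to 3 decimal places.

Compute the likelihood of the observed sequence for each case: P(data | r = 1) = (1/6)(1/6)(1/6) = 0.0046296; P(data | r = 2) = (2/6)(2/6)(2/6) = 0.037037; P(data | r = 3) = (3/6)(3/6)(3/6) = 0.125; P(data | r = 4) = (4/6)(4/6)(4/6) = 0.2963; P(data | r = 5) = (5/6)(5/6)(5/6) = 0.5787.
The prior-weighted likelihoods are 1/5 · 0.0046296 = 0.00092593, 1/5 · 0.037037 = 0.0074074, 1/5 · 0.125 = 0.025, 1/5 · 0.2963 = 0.059259, 1/5 · 0.5787 = 0.11574; these sum to 0.20833.
Normalising, the posterior is P(r = 1 | data) = 0.0044444, P(r = 2 | data) = 0.035556, P(r = 3 | data) = 0.12, P(r = 4 | data) = 0.28444, P(r = 5 | data) = 0.55556.
Averaging over the posterior, P(black next | data) = (1/6)(0.0044444) + (1/3)(0.035556) + (1/2)(0.12) + (2/3)(0.28444) + (5/6)(0.55556) = 0.72519.

0.725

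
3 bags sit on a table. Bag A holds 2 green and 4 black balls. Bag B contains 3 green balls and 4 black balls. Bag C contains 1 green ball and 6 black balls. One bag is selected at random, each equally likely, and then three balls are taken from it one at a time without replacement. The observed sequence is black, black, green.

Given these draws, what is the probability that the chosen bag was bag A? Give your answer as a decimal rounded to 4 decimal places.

0.3889

The likelihood of the observed sequence under each hypothesis: P(data | bag A) = (4/6)(3/5)(2/4) = 1/5; P(data | bag B) = (4/7)(3/6)(3/5) = 6/35; P(data | bag C) = (6/7)(5/6)(1/5) = 1/7.
Multiplying each by its prior: 1/3 · 1/5 = 1/15, 1/3 · 6/35 = 2/35, 1/3 · 1/7 = 1/21; summing to 6/35.
By Bayes' rule, P(bag A | data) = (1/15) / (6/35) = 7/18.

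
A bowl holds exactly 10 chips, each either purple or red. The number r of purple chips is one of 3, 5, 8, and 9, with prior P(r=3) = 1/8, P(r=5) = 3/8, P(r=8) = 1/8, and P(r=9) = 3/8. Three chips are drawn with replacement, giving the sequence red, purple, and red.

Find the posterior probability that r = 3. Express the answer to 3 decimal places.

For each hypothesis, P(data | H) works out to: P(data | r = 3) = (7/10)(3/10)(7/10) = 0.147; P(data | r = 5) = (5/10)(5/10)(5/10) = 0.125; P(data | r = 8) = (2/10)(8/10)(2/10) = 0.032; P(data | r = 9) = (1/10)(9/10)(1/10) = 0.009.
Weighting by the prior gives 1/8 · 0.147 = 0.018375, 3/8 · 0.125 = 0.046875, 1/8 · 0.032 = 0.004, 3/8 · 0.009 = 0.003375; with total 0.072625.
Hence P(r = 3 | data) = (0.018375) / (0.072625) = 0.25301.

0.253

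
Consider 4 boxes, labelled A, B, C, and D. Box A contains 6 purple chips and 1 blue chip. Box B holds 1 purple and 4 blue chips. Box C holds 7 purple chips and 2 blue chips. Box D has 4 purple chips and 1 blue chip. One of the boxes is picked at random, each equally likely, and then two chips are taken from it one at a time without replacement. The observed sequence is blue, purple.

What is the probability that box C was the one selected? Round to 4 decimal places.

For each hypothesis, P(data | H) works out to: P(data | box A) = (1/7)(6/6) = 0.14286; P(data | box B) = (4/5)(1/4) = 0.2; P(data | box C) = (2/9)(7/8) = 0.19444; P(data | box D) = (1/5)(4/4) = 0.2.
Multiplying each by its prior: 1/4 · 0.14286 = 0.035714, 1/4 · 0.2 = 0.05, 1/4 · 0.19444 = 0.048611, 1/4 · 0.2 = 0.05; summing to 0.18433.
Hence P(box C | data) = (0.048611) / (0.18433) = 0.26372.

0.2637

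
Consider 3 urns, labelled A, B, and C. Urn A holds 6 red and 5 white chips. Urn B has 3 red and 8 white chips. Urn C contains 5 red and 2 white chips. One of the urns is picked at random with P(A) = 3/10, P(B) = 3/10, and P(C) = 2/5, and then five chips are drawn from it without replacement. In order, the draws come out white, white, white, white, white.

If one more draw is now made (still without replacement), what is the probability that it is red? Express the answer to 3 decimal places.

Compute the likelihood of the observed sequence for each case: P(data | urn A) = (5/11)(4/10)(3/9)(2/8)(1/7) = 0.0021645; P(data | urn B) = (8/11)(7/10)(6/9)(5/8)(4/7) = 0.12121; P(data | urn C) = (2/7)(1/6)(0/5) = 0.
The prior-weighted likelihoods are 3/10 · 0.0021645 = 0.00064935, 3/10 · 0.12121 = 0.036364, 2/5 · 0 = 0; summing to 0.037013.
Normalising, the posterior is P(urn A | data) = 0.017544, P(urn B | data) = 0.98246, P(urn C | data) = 0.
So P(red next | data) = Σ P(red next | H) P(H | data) = (1)(0.017544) + (1/2)(0.98246) = 0.50877.

0.509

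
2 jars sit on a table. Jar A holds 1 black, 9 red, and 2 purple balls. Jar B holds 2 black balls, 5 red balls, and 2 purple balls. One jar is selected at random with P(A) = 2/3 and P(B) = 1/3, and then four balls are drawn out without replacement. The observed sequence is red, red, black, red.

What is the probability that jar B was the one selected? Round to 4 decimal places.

For each hypothesis, P(data | H) works out to: P(data | jar A) = (9/12)(8/11)(1/10)(7/9) = 0.042424; P(data | jar B) = (5/9)(4/8)(2/7)(3/6) = 0.039683.
Weighting by the prior gives 2/3 · 0.042424 = 0.028283, 1/3 · 0.039683 = 0.013228; summing to 0.04151.
Therefore the posterior P(jar B | data) = (0.013228) / (0.04151) = 0.31866.

0.3187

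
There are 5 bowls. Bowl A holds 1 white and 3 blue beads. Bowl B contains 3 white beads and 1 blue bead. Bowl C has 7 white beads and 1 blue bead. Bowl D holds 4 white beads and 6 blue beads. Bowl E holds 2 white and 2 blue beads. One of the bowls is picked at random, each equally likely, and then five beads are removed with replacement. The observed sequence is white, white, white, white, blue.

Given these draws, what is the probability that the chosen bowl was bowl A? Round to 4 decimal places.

0.0145

Under each hypothesis, the probability of the observed sequence is: P(data | bowl A) = (1/4)(1/4)(1/4)(1/4)(3/4) = 0.0029297; P(data | bowl B) = (3/4)(3/4)(3/4)(3/4)(1/4) = 0.079102; P(data | bowl C) = (7/8)(7/8)(7/8)(7/8)(1/8) = 0.073273; P(data | bowl D) = (4/10)(4/10)(4/10)(4/10)(6/10) = 0.01536; P(data | bowl E) = (2/4)(2/4)(2/4)(2/4)(2/4) = 0.03125.
Weighting by the prior gives 1/5 · 0.0029297 = 0.00058594, 1/5 · 0.079102 = 0.01582, 1/5 · 0.073273 = 0.014655, 1/5 · 0.01536 = 0.003072, 1/5 · 0.03125 = 0.00625; summing to 0.040383.
So P(bowl A | data) = (0.00058594) / (0.040383) = 0.01451.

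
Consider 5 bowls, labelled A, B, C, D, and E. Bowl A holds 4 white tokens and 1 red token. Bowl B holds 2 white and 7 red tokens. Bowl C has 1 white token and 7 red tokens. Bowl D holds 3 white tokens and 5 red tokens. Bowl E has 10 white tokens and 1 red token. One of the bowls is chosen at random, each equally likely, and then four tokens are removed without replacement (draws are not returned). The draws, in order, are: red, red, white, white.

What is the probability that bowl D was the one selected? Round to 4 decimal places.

0.7200

For each hypothesis, P(data | H) works out to: P(data | bowl A) = (1/5)(0/4) = 0; P(data | bowl B) = (7/9)(6/8)(2/7)(1/6) = 1/36; P(data | bowl C) = (7/8)(6/7)(1/6)(0/5) = 0; P(data | bowl D) = (5/8)(4/7)(3/6)(2/5) = 1/14; P(data | bowl E) = (1/11)(0/10) = 0.
Multiplying each by its prior: 1/5 · 0 = 0, 1/5 · 1/36 = 1/180, 1/5 · 0 = 0, 1/5 · 1/14 = 1/70, 1/5 · 0 = 0; these sum to 5/252.
By Bayes' rule, P(bowl D | data) = (1/70) / (5/252) = 18/25.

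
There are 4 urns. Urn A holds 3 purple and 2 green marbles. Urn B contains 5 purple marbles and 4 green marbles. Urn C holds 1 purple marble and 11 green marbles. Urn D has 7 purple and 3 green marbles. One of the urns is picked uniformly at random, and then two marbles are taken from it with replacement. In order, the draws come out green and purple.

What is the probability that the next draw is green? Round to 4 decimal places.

0.4381

The likelihood of the observed sequence under each hypothesis: P(data | urn A) = (2/5)(3/5) = 0.24; P(data | urn B) = (4/9)(5/9) = 0.24691; P(data | urn C) = (11/12)(1/12) = 0.076389; P(data | urn D) = (3/10)(7/10) = 0.21.
The prior-weighted likelihoods are 1/4 · 0.24 = 0.06, 1/4 · 0.24691 = 0.061728, 1/4 · 0.076389 = 0.019097, 1/4 · 0.21 = 0.0525; with total 0.19333.
The posterior is then P(urn A | data) = 0.31036, P(urn B | data) = 0.3193, P(urn C | data) = 0.098783, P(urn D | data) = 0.27156.
So P(green next | data) = Σ P(green next | H) P(H | data) = (2/5)(0.31036) + (4/9)(0.3193) + (11/12)(0.098783) + (3/10)(0.27156) = 0.43807.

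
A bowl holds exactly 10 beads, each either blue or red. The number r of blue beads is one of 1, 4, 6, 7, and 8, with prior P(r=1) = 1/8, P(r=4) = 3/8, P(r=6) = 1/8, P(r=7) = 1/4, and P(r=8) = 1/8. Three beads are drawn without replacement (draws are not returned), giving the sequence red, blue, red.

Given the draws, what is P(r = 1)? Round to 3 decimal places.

Under each hypothesis, the probability of the observed sequence is: P(data | r = 1) = (9/10)(1/9)(8/8) = 0.1; P(data | r = 4) = (6/10)(4/9)(5/8) = 0.16667; P(data | r = 6) = (4/10)(6/9)(3/8) = 0.1; P(data | r = 7) = (3/10)(7/9)(2/8) = 0.058333; P(data | r = 8) = (2/10)(8/9)(1/8) = 0.022222.
The prior-weighted likelihoods are 1/8 · 0.1 = 0.0125, 3/8 · 0.16667 = 0.0625, 1/8 · 0.1 = 0.0125, 1/4 · 0.058333 = 0.014583, 1/8 · 0.022222 = 0.0027778; summing to 0.10486.
So P(r = 1 | data) = (0.0125) / (0.10486) = 0.11921.

0.119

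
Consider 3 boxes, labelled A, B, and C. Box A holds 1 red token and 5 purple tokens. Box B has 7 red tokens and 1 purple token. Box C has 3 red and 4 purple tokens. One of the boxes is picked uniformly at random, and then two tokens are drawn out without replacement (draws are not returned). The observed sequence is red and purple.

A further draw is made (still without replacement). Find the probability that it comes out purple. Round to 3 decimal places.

Compute the likelihood of the observed sequence for each case: P(data | box A) = (1/6)(5/5) = 1/6; P(data | box B) = (7/8)(1/7) = 1/8; P(data | box C) = (3/7)(4/6) = 2/7.
Multiplying each by its prior: 1/3 · 1/6 = 1/18, 1/3 · 1/8 = 1/24, 1/3 · 2/7 = 2/21; these sum to 97/504.
Normalising, the posterior is P(box A | data) = 28/97, P(box B | data) = 21/97, P(box C | data) = 48/97.
Averaging over the posterior, P(purple next | data) = (1)(28/97) + (0)(21/97) + (3/5)(48/97) = 284/485.

0.586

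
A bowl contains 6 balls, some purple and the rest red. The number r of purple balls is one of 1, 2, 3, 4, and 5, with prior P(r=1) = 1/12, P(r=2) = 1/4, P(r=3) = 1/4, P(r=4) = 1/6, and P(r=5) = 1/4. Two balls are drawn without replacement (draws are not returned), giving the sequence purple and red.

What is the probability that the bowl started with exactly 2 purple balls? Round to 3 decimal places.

The likelihood of the observed sequence under each hypothesis: P(data | r = 1) = (1/6)(5/5) = 1/6; P(data | r = 2) = (2/6)(4/5) = 4/15; P(data | r = 3) = (3/6)(3/5) = 3/10; P(data | r = 4) = (4/6)(2/5) = 4/15; P(data | r = 5) = (5/6)(1/5) = 1/6.
The prior-weighted likelihoods are 1/12 · 1/6 = 1/72, 1/4 · 4/15 = 1/15, 1/4 · 3/10 = 3/40, 1/6 · 4/15 = 2/45, 1/4 · 1/6 = 1/24; summing to 29/120.
By Bayes' rule, P(r = 2 | data) = (1/15) / (29/120) = 8/29.

0.276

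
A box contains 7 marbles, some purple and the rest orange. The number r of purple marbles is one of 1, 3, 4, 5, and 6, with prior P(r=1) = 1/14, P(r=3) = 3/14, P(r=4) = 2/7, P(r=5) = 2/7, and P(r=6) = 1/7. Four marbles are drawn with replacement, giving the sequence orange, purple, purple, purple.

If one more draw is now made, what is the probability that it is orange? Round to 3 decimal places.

Under each hypothesis, the probability of the observed sequence is: P(data | r = 1) = (6/7)(1/7)(1/7)(1/7) = 0.002499; P(data | r = 3) = (4/7)(3/7)(3/7)(3/7) = 0.044981; P(data | r = 4) = (3/7)(4/7)(4/7)(4/7) = 0.079967; P(data | r = 5) = (2/7)(5/7)(5/7)(5/7) = 0.10412; P(data | r = 6) = (1/7)(6/7)(6/7)(6/7) = 0.089963.
The prior-weighted likelihoods are 1/14 · 0.002499 = 0.0001785, 3/14 · 0.044981 = 0.0096388, 2/7 · 0.079967 = 0.022848, 2/7 · 0.10412 = 0.02975, 1/7 · 0.089963 = 0.012852; these sum to 0.075266.
The posterior is then P(r = 1 | data) = 0.0023715, P(r = 3 | data) = 0.12806, P(r = 4 | data) = 0.30356, P(r = 5 | data) = 0.39526, P(r = 6 | data) = 0.17075.
The predictive probability is P(orange next | data) = (6/7)(0.0023715) + (4/7)(0.12806) + (3/7)(0.30356) + (2/7)(0.39526) + (1/7)(0.17075) = 0.34263.

0.343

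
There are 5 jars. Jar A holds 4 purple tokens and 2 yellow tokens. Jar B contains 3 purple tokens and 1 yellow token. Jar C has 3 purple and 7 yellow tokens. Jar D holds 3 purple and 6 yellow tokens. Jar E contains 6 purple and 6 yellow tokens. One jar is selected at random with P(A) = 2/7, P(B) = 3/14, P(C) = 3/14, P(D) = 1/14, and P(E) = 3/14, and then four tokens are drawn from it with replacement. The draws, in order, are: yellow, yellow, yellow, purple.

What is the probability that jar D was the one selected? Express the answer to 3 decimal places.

Under each hypothesis, the probability of the observed sequence is: P(data | jar A) = (2/6)(2/6)(2/6)(4/6) = 0.024691; P(data | jar B) = (1/4)(1/4)(1/4)(3/4) = 0.011719; P(data | jar C) = (7/10)(7/10)(7/10)(3/10) = 0.1029; P(data | jar D) = (6/9)(6/9)(6/9)(3/9) = 0.098765; P(data | jar E) = (6/12)(6/12)(6/12)(6/12) = 0.0625.
Weighting by the prior gives 2/7 · 0.024691 = 0.0070547, 3/14 · 0.011719 = 0.0025112, 3/14 · 0.1029 = 0.02205, 1/14 · 0.098765 = 0.0070547, 3/14 · 0.0625 = 0.013393; summing to 0.052063.
Therefore the posterior P(jar D | data) = (0.0070547) / (0.052063) = 0.1355.

0.136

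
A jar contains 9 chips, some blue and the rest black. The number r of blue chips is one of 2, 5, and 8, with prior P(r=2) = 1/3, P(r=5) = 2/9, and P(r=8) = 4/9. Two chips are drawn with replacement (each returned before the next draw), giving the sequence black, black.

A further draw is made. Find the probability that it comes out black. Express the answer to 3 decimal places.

0.705

Compute the likelihood of the observed sequence for each case: P(data | r = 2) = (7/9)(7/9) = 49/81; P(data | r = 5) = (4/9)(4/9) = 16/81; P(data | r = 8) = (1/9)(1/9) = 1/81.
Multiplying each by its prior: 1/3 · 49/81 = 49/243, 2/9 · 16/81 = 32/729, 4/9 · 1/81 = 4/729; with total 61/243.
Normalising, the posterior is P(r = 2 | data) = 49/61, P(r = 5 | data) = 32/183, P(r = 8 | data) = 4/183.
The predictive probability is P(black next | data) = (7/9)(49/61) + (4/9)(32/183) + (1/9)(4/183) = 43/61.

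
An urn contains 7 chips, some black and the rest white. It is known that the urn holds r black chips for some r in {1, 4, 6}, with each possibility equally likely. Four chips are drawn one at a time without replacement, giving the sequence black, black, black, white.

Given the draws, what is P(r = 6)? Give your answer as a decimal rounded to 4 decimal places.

0.6250

The likelihood of the observed sequence under each hypothesis: P(data | r = 1) = (1/7)(0/6) = 0; P(data | r = 4) = (4/7)(3/6)(2/5)(3/4) = 3/35; P(data | r = 6) = (6/7)(5/6)(4/5)(1/4) = 1/7.
Multiplying each by its prior: 1/3 · 0 = 0, 1/3 · 3/35 = 1/35, 1/3 · 1/7 = 1/21; summing to 8/105.
By Bayes' rule, P(r = 6 | data) = (1/21) / (8/105) = 5/8.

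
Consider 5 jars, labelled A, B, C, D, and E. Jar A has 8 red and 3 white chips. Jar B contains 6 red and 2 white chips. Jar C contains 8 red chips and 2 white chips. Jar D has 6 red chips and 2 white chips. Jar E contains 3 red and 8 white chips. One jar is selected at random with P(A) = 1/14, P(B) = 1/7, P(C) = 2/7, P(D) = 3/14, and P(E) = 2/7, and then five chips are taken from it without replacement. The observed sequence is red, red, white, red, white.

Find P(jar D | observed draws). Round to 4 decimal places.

Compute the likelihood of the observed sequence for each case: P(data | jar A) = (8/11)(7/10)(3/9)(6/8)(2/7) = 0.036364; P(data | jar B) = (6/8)(5/7)(2/6)(4/5)(1/4) = 0.035714; P(data | jar C) = (8/10)(7/9)(2/8)(6/7)(1/6) = 0.022222; P(data | jar D) = (6/8)(5/7)(2/6)(4/5)(1/4) = 0.035714; P(data | jar E) = (3/11)(2/10)(8/9)(1/8)(7/7) = 0.0060606.
The prior-weighted likelihoods are 1/14 · 0.036364 = 0.0025974, 1/7 · 0.035714 = 0.005102, 2/7 · 0.022222 = 0.0063492, 3/14 · 0.035714 = 0.0076531, 2/7 · 0.0060606 = 0.0017316; these sum to 0.023433.
So P(jar D | data) = (0.0076531) / (0.023433) = 0.32659.

0.3266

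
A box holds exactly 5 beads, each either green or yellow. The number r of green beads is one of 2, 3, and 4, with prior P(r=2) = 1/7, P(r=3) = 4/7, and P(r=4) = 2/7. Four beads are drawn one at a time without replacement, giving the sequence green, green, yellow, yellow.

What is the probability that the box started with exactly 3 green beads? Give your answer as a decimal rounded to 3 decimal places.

0.800

Under each hypothesis, the probability of the observed sequence is: P(data | r = 2) = (2/5)(1/4)(3/3)(2/2) = 1/10; P(data | r = 3) = (3/5)(2/4)(2/3)(1/2) = 1/10; P(data | r = 4) = (4/5)(3/4)(1/3)(0/2) = 0.
Multiplying each by its prior: 1/7 · 1/10 = 1/70, 4/7 · 1/10 = 2/35, 2/7 · 0 = 0; with total 1/14.
So P(r = 3 | data) = (2/35) / (1/14) = 4/5.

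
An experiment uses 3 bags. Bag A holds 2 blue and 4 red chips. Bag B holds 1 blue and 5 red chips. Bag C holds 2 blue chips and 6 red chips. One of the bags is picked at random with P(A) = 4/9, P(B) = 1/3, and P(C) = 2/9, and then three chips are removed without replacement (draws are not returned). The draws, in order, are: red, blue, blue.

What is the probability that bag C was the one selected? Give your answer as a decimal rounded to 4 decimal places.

The likelihood of the observed sequence under each hypothesis: P(data | bag A) = (4/6)(2/5)(1/4) = 0.066667; P(data | bag B) = (5/6)(1/5)(0/4) = 0; P(data | bag C) = (6/8)(2/7)(1/6) = 0.035714.
Weighting by the prior gives 4/9 · 0.066667 = 0.02963, 1/3 · 0 = 0, 2/9 · 0.035714 = 0.0079365; these sum to 0.037566.
So P(bag C | data) = (0.0079365) / (0.037566) = 0.21127.

0.2113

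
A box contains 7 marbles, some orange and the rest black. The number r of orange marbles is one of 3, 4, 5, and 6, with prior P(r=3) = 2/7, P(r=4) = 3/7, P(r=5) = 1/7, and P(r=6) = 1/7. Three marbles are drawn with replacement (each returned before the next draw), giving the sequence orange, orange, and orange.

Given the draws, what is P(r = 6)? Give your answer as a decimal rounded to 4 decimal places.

Compute the likelihood of the observed sequence for each case: P(data | r = 3) = (3/7)(3/7)(3/7) = 0.078717; P(data | r = 4) = (4/7)(4/7)(4/7) = 0.18659; P(data | r = 5) = (5/7)(5/7)(5/7) = 0.36443; P(data | r = 6) = (6/7)(6/7)(6/7) = 0.62974.
Multiplying each by its prior: 2/7 · 0.078717 = 0.022491, 3/7 · 0.18659 = 0.079967, 1/7 · 0.36443 = 0.052062, 1/7 · 0.62974 = 0.089963; with total 0.24448.
Hence P(r = 6 | data) = (0.089963) / (0.24448) = 0.36797.

0.3680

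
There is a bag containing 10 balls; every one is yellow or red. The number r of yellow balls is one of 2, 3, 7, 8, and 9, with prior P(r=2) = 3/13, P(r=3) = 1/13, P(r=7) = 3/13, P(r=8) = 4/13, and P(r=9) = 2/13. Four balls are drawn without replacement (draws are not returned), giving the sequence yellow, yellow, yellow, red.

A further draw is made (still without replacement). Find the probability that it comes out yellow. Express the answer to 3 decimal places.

0.801

Under each hypothesis, the probability of the observed sequence is: P(data | r = 2) = (2/10)(1/9)(0/8) = 0; P(data | r = 3) = (3/10)(2/9)(1/8)(7/7) = 0.0083333; P(data | r = 7) = (7/10)(6/9)(5/8)(3/7) = 0.125; P(data | r = 8) = (8/10)(7/9)(6/8)(2/7) = 0.13333; P(data | r = 9) = (9/10)(8/9)(7/8)(1/7) = 0.1.
The prior-weighted likelihoods are 3/13 · 0 = 0, 1/13 · 0.0083333 = 0.00064103, 3/13 · 0.125 = 0.028846, 4/13 · 0.13333 = 0.041026, 2/13 · 0.1 = 0.015385; summing to 0.085897.
Normalising, the posterior is P(r = 2 | data) = 0, P(r = 3 | data) = 0.0074627, P(r = 7 | data) = 0.33582, P(r = 8 | data) = 0.47761, P(r = 9 | data) = 0.1791.
The predictive probability is P(yellow next | data) = (0)(0.0074627) + (2/3)(0.33582) + (5/6)(0.47761) + (1)(0.1791) = 0.801.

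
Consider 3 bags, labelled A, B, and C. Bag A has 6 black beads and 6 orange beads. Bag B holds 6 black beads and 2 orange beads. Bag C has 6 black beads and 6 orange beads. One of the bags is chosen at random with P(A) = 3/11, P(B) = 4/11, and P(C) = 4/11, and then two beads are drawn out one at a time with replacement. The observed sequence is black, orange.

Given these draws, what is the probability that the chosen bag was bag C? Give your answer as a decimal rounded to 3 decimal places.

0.400

Under each hypothesis, the probability of the observed sequence is: P(data | bag A) = (6/12)(6/12) = 1/4; P(data | bag B) = (6/8)(2/8) = 3/16; P(data | bag C) = (6/12)(6/12) = 1/4.
Multiplying each by its prior: 3/11 · 1/4 = 3/44, 4/11 · 3/16 = 3/44, 4/11 · 1/4 = 1/11; with total 5/22.
Therefore the posterior P(bag C | data) = (1/11) / (5/22) = 2/5.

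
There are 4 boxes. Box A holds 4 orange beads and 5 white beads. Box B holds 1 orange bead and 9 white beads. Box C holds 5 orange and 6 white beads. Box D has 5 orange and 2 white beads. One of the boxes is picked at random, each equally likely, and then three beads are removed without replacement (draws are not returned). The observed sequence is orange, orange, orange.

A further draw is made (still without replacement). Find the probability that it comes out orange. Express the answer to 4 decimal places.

Under each hypothesis, the probability of the observed sequence is: P(data | box A) = (4/9)(3/8)(2/7) = 1/21; P(data | box B) = (1/10)(0/9) = 0; P(data | box C) = (5/11)(4/10)(3/9) = 2/33; P(data | box D) = (5/7)(4/6)(3/5) = 2/7.
Weighting by the prior gives 1/4 · 1/21 = 1/84, 1/4 · 0 = 0, 1/4 · 2/33 = 1/66, 1/4 · 2/7 = 1/14; these sum to 13/132.
The posterior is then P(box A | data) = 11/91, P(box B | data) = 0, P(box C | data) = 2/13, P(box D | data) = 66/91.
The predictive probability is P(orange next | data) = (1/6)(11/91) + (1/4)(2/13) + (1/2)(66/91) = 115/273.

0.4212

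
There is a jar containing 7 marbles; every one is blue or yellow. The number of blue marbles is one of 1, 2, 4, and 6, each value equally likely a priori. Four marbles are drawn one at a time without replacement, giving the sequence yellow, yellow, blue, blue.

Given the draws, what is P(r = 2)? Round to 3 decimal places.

0.357

Compute the likelihood of the observed sequence for each case: P(data | r = 1) = (6/7)(5/6)(1/5)(0/4) = 0; P(data | r = 2) = (5/7)(4/6)(2/5)(1/4) = 1/21; P(data | r = 4) = (3/7)(2/6)(4/5)(3/4) = 3/35; P(data | r = 6) = (1/7)(0/6) = 0.
The prior-weighted likelihoods are 1/4 · 0 = 0, 1/4 · 1/21 = 1/84, 1/4 · 3/35 = 3/140, 1/4 · 0 = 0; summing to 1/30.
So P(r = 2 | data) = (1/84) / (1/30) = 5/14.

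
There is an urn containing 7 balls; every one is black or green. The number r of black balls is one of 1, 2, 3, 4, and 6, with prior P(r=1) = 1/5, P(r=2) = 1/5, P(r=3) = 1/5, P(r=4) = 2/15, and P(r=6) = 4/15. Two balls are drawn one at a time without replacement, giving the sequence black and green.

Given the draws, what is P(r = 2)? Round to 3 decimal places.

0.227

The likelihood of the observed sequence under each hypothesis: P(data | r = 1) = (1/7)(6/6) = 1/7; P(data | r = 2) = (2/7)(5/6) = 5/21; P(data | r = 3) = (3/7)(4/6) = 2/7; P(data | r = 4) = (4/7)(3/6) = 2/7; P(data | r = 6) = (6/7)(1/6) = 1/7.
The prior-weighted likelihoods are 1/5 · 1/7 = 1/35, 1/5 · 5/21 = 1/21, 1/5 · 2/7 = 2/35, 2/15 · 2/7 = 4/105, 4/15 · 1/7 = 4/105; summing to 22/105.
Hence P(r = 2 | data) = (1/21) / (22/105) = 5/22.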